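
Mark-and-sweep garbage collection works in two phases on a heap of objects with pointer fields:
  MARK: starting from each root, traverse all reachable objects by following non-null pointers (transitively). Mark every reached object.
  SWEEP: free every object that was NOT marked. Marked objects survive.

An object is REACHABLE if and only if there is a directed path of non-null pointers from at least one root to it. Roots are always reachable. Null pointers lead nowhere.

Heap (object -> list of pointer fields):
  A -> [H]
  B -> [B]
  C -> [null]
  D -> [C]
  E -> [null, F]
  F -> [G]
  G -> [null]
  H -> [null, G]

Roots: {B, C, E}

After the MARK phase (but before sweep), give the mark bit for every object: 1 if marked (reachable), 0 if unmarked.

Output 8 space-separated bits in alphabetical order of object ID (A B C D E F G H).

Answer: 0 1 1 0 1 1 1 0

Derivation:
Roots: B C E
Mark B: refs=B, marked=B
Mark C: refs=null, marked=B C
Mark E: refs=null F, marked=B C E
Mark F: refs=G, marked=B C E F
Mark G: refs=null, marked=B C E F G
Unmarked (collected): A D H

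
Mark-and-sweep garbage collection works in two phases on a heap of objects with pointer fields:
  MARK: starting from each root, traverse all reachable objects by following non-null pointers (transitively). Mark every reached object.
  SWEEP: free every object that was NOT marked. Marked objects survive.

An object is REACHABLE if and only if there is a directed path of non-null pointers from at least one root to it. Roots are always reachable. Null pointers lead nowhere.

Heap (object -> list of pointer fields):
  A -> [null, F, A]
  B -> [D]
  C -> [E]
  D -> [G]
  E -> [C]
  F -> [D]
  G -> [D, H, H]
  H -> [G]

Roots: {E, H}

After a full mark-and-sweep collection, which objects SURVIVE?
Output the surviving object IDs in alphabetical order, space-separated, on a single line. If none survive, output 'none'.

Answer: C D E G H

Derivation:
Roots: E H
Mark E: refs=C, marked=E
Mark H: refs=G, marked=E H
Mark C: refs=E, marked=C E H
Mark G: refs=D H H, marked=C E G H
Mark D: refs=G, marked=C D E G H
Unmarked (collected): A B F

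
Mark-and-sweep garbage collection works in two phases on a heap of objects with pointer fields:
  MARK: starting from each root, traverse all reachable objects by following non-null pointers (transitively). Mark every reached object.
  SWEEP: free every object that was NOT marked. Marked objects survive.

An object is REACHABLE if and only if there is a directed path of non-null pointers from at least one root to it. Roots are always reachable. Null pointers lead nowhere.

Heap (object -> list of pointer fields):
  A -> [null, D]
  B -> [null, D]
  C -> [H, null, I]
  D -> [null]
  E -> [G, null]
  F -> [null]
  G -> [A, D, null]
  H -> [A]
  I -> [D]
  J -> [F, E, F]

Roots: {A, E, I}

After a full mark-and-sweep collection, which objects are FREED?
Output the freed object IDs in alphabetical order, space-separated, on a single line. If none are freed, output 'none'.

Answer: B C F H J

Derivation:
Roots: A E I
Mark A: refs=null D, marked=A
Mark E: refs=G null, marked=A E
Mark I: refs=D, marked=A E I
Mark D: refs=null, marked=A D E I
Mark G: refs=A D null, marked=A D E G I
Unmarked (collected): B C F H J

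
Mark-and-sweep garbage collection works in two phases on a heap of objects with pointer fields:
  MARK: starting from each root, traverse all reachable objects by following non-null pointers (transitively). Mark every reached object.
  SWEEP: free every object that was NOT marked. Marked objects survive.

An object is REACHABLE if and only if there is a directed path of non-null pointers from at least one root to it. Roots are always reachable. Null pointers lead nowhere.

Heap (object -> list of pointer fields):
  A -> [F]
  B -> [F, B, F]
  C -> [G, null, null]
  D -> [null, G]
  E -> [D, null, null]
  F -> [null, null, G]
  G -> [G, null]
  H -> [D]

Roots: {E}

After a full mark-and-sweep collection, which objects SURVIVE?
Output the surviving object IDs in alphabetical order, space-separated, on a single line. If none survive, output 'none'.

Answer: D E G

Derivation:
Roots: E
Mark E: refs=D null null, marked=E
Mark D: refs=null G, marked=D E
Mark G: refs=G null, marked=D E G
Unmarked (collected): A B C F H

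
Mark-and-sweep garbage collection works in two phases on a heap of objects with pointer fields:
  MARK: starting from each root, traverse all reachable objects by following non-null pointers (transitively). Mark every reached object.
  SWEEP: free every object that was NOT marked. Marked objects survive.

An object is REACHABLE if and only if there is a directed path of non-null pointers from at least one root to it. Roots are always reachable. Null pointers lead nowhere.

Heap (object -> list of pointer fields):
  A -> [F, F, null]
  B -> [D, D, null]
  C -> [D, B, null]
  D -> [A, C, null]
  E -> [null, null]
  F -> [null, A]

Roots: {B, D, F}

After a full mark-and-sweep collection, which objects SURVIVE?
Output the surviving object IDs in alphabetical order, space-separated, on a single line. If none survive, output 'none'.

Roots: B D F
Mark B: refs=D D null, marked=B
Mark D: refs=A C null, marked=B D
Mark F: refs=null A, marked=B D F
Mark A: refs=F F null, marked=A B D F
Mark C: refs=D B null, marked=A B C D F
Unmarked (collected): E

Answer: A B C D F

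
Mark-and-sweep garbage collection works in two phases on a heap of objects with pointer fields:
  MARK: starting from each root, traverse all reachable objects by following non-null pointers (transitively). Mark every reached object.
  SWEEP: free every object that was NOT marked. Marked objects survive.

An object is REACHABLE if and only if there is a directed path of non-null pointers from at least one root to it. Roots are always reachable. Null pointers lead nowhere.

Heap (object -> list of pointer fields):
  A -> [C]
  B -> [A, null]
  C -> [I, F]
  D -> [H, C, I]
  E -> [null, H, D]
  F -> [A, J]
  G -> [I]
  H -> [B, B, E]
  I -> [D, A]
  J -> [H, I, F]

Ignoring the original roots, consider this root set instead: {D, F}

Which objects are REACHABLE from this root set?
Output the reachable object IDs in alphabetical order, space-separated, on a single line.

Roots: D F
Mark D: refs=H C I, marked=D
Mark F: refs=A J, marked=D F
Mark H: refs=B B E, marked=D F H
Mark C: refs=I F, marked=C D F H
Mark I: refs=D A, marked=C D F H I
Mark A: refs=C, marked=A C D F H I
Mark J: refs=H I F, marked=A C D F H I J
Mark B: refs=A null, marked=A B C D F H I J
Mark E: refs=null H D, marked=A B C D E F H I J
Unmarked (collected): G

Answer: A B C D E F H I J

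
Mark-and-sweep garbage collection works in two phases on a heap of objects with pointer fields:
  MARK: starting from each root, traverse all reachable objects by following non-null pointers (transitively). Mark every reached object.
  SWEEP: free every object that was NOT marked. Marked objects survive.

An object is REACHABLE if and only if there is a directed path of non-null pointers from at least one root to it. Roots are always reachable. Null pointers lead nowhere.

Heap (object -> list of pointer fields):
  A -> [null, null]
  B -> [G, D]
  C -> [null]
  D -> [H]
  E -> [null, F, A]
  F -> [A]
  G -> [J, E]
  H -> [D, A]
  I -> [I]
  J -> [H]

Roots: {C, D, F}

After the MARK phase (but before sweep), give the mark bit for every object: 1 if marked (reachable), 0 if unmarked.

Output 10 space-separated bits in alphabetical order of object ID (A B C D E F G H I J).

Answer: 1 0 1 1 0 1 0 1 0 0

Derivation:
Roots: C D F
Mark C: refs=null, marked=C
Mark D: refs=H, marked=C D
Mark F: refs=A, marked=C D F
Mark H: refs=D A, marked=C D F H
Mark A: refs=null null, marked=A C D F H
Unmarked (collected): B E G I J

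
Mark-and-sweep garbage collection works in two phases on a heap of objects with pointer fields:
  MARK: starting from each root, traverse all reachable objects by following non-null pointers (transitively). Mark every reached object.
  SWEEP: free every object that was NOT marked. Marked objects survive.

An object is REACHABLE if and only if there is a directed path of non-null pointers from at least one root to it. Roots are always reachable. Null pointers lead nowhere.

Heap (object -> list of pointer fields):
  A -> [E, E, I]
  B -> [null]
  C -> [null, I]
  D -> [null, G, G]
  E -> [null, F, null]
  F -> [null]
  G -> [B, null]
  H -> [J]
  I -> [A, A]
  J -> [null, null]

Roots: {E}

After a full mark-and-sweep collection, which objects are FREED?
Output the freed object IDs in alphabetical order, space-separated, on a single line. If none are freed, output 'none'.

Answer: A B C D G H I J

Derivation:
Roots: E
Mark E: refs=null F null, marked=E
Mark F: refs=null, marked=E F
Unmarked (collected): A B C D G H I J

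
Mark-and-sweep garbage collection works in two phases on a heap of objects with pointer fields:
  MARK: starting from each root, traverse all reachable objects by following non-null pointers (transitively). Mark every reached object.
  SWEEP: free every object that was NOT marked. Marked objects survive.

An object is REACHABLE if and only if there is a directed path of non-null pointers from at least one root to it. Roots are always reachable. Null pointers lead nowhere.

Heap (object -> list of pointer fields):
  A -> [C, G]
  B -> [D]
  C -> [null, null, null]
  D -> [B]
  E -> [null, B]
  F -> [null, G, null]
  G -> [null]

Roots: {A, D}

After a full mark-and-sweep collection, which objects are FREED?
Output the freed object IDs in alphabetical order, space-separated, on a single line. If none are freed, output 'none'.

Roots: A D
Mark A: refs=C G, marked=A
Mark D: refs=B, marked=A D
Mark C: refs=null null null, marked=A C D
Mark G: refs=null, marked=A C D G
Mark B: refs=D, marked=A B C D G
Unmarked (collected): E F

Answer: E F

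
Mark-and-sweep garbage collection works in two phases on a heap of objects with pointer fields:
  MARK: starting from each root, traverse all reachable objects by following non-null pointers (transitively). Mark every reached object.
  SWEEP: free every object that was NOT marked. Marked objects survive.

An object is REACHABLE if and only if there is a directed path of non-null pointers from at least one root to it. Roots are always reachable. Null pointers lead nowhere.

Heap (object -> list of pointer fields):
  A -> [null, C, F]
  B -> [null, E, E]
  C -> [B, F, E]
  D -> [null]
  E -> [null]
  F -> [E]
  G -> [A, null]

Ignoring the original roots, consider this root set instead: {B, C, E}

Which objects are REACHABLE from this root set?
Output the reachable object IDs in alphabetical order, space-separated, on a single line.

Answer: B C E F

Derivation:
Roots: B C E
Mark B: refs=null E E, marked=B
Mark C: refs=B F E, marked=B C
Mark E: refs=null, marked=B C E
Mark F: refs=E, marked=B C E F
Unmarked (collected): A D G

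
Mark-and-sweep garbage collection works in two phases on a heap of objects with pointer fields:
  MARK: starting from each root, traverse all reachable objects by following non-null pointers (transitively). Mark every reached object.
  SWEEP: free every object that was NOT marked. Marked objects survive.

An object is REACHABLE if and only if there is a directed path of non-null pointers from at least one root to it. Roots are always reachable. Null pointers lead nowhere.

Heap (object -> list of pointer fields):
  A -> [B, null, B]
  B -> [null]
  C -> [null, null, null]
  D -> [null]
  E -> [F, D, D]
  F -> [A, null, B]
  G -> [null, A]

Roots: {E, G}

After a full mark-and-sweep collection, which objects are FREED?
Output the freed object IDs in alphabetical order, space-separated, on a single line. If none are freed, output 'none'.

Roots: E G
Mark E: refs=F D D, marked=E
Mark G: refs=null A, marked=E G
Mark F: refs=A null B, marked=E F G
Mark D: refs=null, marked=D E F G
Mark A: refs=B null B, marked=A D E F G
Mark B: refs=null, marked=A B D E F G
Unmarked (collected): C

Answer: C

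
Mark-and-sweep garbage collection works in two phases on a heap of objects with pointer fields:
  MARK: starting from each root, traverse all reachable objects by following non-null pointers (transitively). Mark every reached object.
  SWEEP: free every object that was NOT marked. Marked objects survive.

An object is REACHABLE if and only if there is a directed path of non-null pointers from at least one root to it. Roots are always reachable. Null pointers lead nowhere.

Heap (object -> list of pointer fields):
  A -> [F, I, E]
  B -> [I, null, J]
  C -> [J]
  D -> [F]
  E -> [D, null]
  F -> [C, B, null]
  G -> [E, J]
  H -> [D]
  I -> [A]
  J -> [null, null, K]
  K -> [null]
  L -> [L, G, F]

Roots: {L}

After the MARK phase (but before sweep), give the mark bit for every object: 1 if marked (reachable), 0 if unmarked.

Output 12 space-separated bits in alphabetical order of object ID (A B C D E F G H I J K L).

Roots: L
Mark L: refs=L G F, marked=L
Mark G: refs=E J, marked=G L
Mark F: refs=C B null, marked=F G L
Mark E: refs=D null, marked=E F G L
Mark J: refs=null null K, marked=E F G J L
Mark C: refs=J, marked=C E F G J L
Mark B: refs=I null J, marked=B C E F G J L
Mark D: refs=F, marked=B C D E F G J L
Mark K: refs=null, marked=B C D E F G J K L
Mark I: refs=A, marked=B C D E F G I J K L
Mark A: refs=F I E, marked=A B C D E F G I J K L
Unmarked (collected): H

Answer: 1 1 1 1 1 1 1 0 1 1 1 1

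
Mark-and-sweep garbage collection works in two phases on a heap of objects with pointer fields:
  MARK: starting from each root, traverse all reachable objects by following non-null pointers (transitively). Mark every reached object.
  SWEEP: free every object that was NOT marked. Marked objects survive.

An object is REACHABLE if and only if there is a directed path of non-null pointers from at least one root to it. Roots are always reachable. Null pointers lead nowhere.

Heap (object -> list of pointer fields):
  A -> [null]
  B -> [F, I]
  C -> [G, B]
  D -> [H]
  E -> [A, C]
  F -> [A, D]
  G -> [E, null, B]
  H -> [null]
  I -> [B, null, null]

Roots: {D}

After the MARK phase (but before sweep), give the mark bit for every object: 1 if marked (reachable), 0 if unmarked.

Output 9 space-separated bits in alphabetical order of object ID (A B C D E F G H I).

Answer: 0 0 0 1 0 0 0 1 0

Derivation:
Roots: D
Mark D: refs=H, marked=D
Mark H: refs=null, marked=D H
Unmarked (collected): A B C E F G I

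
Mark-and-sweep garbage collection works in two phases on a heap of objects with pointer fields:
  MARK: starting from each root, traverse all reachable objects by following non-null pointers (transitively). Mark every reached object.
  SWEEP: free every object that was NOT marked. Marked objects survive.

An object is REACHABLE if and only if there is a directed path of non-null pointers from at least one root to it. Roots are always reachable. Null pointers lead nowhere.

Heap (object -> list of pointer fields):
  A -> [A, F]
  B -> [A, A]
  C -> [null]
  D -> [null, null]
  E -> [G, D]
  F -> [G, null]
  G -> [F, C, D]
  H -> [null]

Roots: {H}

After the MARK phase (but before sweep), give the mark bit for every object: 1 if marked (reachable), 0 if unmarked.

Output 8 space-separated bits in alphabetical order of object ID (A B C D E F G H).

Answer: 0 0 0 0 0 0 0 1

Derivation:
Roots: H
Mark H: refs=null, marked=H
Unmarked (collected): A B C D E F G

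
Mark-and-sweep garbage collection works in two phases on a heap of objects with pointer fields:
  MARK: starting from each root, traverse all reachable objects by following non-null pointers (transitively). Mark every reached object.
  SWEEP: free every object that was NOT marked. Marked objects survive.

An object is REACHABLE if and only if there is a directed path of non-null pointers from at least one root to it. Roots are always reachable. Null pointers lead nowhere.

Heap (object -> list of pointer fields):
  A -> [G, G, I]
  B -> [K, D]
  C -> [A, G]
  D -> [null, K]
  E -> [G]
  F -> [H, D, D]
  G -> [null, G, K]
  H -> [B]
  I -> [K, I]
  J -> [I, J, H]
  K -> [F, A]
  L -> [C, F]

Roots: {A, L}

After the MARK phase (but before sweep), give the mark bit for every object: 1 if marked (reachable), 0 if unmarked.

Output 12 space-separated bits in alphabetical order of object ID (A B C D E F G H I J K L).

Answer: 1 1 1 1 0 1 1 1 1 0 1 1

Derivation:
Roots: A L
Mark A: refs=G G I, marked=A
Mark L: refs=C F, marked=A L
Mark G: refs=null G K, marked=A G L
Mark I: refs=K I, marked=A G I L
Mark C: refs=A G, marked=A C G I L
Mark F: refs=H D D, marked=A C F G I L
Mark K: refs=F A, marked=A C F G I K L
Mark H: refs=B, marked=A C F G H I K L
Mark D: refs=null K, marked=A C D F G H I K L
Mark B: refs=K D, marked=A B C D F G H I K L
Unmarked (collected): E J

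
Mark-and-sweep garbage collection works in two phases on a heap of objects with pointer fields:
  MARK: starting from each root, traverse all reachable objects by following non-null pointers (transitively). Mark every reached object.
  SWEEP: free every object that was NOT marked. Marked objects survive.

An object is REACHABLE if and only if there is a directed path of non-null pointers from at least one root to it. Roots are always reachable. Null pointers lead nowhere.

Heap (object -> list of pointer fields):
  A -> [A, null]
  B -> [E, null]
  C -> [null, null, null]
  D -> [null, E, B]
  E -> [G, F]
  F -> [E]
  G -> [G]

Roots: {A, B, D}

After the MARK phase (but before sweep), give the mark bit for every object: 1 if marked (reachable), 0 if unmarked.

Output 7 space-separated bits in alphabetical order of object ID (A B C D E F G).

Answer: 1 1 0 1 1 1 1

Derivation:
Roots: A B D
Mark A: refs=A null, marked=A
Mark B: refs=E null, marked=A B
Mark D: refs=null E B, marked=A B D
Mark E: refs=G F, marked=A B D E
Mark G: refs=G, marked=A B D E G
Mark F: refs=E, marked=A B D E F G
Unmarked (collected): C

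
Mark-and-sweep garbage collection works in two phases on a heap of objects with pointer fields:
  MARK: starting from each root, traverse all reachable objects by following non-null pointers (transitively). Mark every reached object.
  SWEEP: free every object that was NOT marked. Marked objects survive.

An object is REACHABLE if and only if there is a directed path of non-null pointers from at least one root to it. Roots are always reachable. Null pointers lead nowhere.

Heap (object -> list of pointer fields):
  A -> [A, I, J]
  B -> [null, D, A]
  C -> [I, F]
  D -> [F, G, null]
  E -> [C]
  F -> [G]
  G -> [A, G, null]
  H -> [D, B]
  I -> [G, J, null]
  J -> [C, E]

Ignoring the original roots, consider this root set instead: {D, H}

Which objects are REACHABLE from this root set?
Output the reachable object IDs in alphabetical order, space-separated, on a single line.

Answer: A B C D E F G H I J

Derivation:
Roots: D H
Mark D: refs=F G null, marked=D
Mark H: refs=D B, marked=D H
Mark F: refs=G, marked=D F H
Mark G: refs=A G null, marked=D F G H
Mark B: refs=null D A, marked=B D F G H
Mark A: refs=A I J, marked=A B D F G H
Mark I: refs=G J null, marked=A B D F G H I
Mark J: refs=C E, marked=A B D F G H I J
Mark C: refs=I F, marked=A B C D F G H I J
Mark E: refs=C, marked=A B C D E F G H I J
Unmarked (collected): (none)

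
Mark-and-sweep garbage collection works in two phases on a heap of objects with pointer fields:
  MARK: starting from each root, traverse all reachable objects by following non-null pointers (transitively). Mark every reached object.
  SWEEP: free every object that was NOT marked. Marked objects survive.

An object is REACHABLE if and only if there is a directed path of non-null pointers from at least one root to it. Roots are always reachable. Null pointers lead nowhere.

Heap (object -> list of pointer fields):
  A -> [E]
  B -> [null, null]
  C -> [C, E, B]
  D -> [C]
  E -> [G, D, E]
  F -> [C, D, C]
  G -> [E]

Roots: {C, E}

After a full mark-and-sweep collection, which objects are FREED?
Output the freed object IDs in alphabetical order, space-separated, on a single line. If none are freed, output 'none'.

Roots: C E
Mark C: refs=C E B, marked=C
Mark E: refs=G D E, marked=C E
Mark B: refs=null null, marked=B C E
Mark G: refs=E, marked=B C E G
Mark D: refs=C, marked=B C D E G
Unmarked (collected): A F

Answer: A F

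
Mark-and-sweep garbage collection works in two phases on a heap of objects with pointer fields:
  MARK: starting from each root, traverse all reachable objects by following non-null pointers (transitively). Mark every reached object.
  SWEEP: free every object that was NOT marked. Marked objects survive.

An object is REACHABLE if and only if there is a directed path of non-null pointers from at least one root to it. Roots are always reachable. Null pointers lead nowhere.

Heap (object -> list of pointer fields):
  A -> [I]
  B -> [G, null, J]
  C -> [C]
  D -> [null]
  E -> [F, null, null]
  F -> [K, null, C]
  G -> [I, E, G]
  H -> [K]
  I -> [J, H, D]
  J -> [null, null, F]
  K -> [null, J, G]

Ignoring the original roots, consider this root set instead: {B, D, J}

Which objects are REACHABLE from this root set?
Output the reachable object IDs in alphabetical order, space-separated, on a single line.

Answer: B C D E F G H I J K

Derivation:
Roots: B D J
Mark B: refs=G null J, marked=B
Mark D: refs=null, marked=B D
Mark J: refs=null null F, marked=B D J
Mark G: refs=I E G, marked=B D G J
Mark F: refs=K null C, marked=B D F G J
Mark I: refs=J H D, marked=B D F G I J
Mark E: refs=F null null, marked=B D E F G I J
Mark K: refs=null J G, marked=B D E F G I J K
Mark C: refs=C, marked=B C D E F G I J K
Mark H: refs=K, marked=B C D E F G H I J K
Unmarked (collected): A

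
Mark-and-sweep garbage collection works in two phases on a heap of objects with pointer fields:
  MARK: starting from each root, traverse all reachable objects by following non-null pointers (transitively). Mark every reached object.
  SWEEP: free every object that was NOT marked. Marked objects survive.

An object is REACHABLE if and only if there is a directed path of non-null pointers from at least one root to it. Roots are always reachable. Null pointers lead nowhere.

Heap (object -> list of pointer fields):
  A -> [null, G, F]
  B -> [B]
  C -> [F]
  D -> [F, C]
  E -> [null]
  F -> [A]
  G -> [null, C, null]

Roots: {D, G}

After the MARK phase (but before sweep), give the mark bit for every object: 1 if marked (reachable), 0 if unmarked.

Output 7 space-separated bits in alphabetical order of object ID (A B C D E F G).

Answer: 1 0 1 1 0 1 1

Derivation:
Roots: D G
Mark D: refs=F C, marked=D
Mark G: refs=null C null, marked=D G
Mark F: refs=A, marked=D F G
Mark C: refs=F, marked=C D F G
Mark A: refs=null G F, marked=A C D F G
Unmarked (collected): B E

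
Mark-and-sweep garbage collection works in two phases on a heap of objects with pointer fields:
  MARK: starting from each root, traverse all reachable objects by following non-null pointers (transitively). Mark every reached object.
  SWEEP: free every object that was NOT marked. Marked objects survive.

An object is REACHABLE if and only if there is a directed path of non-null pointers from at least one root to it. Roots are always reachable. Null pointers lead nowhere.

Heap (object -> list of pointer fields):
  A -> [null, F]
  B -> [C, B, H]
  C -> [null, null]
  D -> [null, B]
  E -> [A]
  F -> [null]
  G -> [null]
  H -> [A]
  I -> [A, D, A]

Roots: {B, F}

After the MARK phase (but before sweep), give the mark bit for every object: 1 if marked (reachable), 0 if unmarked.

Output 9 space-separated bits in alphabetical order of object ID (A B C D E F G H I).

Roots: B F
Mark B: refs=C B H, marked=B
Mark F: refs=null, marked=B F
Mark C: refs=null null, marked=B C F
Mark H: refs=A, marked=B C F H
Mark A: refs=null F, marked=A B C F H
Unmarked (collected): D E G I

Answer: 1 1 1 0 0 1 0 1 0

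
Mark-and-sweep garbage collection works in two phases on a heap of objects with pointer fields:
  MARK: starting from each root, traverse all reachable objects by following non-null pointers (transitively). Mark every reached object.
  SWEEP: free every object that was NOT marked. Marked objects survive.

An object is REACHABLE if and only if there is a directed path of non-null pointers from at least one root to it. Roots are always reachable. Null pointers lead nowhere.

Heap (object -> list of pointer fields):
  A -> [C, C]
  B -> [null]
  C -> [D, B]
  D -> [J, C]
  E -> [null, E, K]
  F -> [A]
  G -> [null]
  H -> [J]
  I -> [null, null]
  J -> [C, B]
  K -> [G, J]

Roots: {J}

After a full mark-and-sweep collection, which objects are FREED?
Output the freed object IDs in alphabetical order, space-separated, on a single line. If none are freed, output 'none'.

Answer: A E F G H I K

Derivation:
Roots: J
Mark J: refs=C B, marked=J
Mark C: refs=D B, marked=C J
Mark B: refs=null, marked=B C J
Mark D: refs=J C, marked=B C D J
Unmarked (collected): A E F G H I K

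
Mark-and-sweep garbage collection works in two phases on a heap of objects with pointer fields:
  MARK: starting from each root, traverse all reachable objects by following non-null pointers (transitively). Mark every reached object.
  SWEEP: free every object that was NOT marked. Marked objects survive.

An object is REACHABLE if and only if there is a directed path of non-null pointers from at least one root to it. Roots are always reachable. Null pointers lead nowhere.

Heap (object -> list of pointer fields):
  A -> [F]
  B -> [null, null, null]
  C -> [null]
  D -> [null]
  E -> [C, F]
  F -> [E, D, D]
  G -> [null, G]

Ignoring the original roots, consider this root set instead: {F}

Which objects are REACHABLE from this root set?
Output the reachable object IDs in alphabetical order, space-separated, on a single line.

Roots: F
Mark F: refs=E D D, marked=F
Mark E: refs=C F, marked=E F
Mark D: refs=null, marked=D E F
Mark C: refs=null, marked=C D E F
Unmarked (collected): A B G

Answer: C D E F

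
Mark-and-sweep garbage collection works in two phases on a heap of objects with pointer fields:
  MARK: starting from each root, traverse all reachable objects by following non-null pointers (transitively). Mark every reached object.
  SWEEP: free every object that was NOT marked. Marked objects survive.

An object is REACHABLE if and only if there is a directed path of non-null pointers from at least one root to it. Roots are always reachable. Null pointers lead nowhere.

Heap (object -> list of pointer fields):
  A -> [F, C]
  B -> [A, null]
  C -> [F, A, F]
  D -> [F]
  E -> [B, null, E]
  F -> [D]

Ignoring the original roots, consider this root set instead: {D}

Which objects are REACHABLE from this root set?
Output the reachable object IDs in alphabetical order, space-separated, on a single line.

Roots: D
Mark D: refs=F, marked=D
Mark F: refs=D, marked=D F
Unmarked (collected): A B C E

Answer: D F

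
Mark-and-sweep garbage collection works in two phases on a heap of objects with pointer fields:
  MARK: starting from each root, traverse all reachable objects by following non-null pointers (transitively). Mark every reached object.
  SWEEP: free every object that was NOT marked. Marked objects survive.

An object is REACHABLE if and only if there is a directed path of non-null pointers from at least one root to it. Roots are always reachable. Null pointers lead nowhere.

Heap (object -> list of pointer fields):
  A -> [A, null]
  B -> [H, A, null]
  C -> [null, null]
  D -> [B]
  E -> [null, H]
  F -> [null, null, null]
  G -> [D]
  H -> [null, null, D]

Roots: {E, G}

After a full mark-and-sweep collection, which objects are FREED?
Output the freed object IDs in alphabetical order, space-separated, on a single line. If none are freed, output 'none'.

Roots: E G
Mark E: refs=null H, marked=E
Mark G: refs=D, marked=E G
Mark H: refs=null null D, marked=E G H
Mark D: refs=B, marked=D E G H
Mark B: refs=H A null, marked=B D E G H
Mark A: refs=A null, marked=A B D E G H
Unmarked (collected): C F

Answer: C F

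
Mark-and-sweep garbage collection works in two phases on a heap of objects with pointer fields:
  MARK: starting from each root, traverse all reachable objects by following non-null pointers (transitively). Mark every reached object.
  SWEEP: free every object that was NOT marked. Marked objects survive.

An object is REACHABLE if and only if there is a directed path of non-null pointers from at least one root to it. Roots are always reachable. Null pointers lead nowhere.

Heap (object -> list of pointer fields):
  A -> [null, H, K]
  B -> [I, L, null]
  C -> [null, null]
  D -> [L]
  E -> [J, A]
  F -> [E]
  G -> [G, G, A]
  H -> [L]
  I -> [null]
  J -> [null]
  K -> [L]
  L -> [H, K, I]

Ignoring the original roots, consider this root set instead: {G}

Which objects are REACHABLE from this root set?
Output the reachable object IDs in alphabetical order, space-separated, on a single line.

Roots: G
Mark G: refs=G G A, marked=G
Mark A: refs=null H K, marked=A G
Mark H: refs=L, marked=A G H
Mark K: refs=L, marked=A G H K
Mark L: refs=H K I, marked=A G H K L
Mark I: refs=null, marked=A G H I K L
Unmarked (collected): B C D E F J

Answer: A G H I K L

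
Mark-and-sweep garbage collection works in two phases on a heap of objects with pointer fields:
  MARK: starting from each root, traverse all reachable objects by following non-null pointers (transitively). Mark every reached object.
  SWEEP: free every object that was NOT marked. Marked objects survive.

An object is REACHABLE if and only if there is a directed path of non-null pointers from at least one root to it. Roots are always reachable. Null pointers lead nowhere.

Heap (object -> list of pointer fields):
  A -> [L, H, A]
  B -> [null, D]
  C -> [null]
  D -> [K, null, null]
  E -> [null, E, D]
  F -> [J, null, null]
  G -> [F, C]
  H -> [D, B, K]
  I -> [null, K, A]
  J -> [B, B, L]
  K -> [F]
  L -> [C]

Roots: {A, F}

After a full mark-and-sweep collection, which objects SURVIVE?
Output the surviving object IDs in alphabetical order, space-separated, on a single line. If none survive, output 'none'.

Answer: A B C D F H J K L

Derivation:
Roots: A F
Mark A: refs=L H A, marked=A
Mark F: refs=J null null, marked=A F
Mark L: refs=C, marked=A F L
Mark H: refs=D B K, marked=A F H L
Mark J: refs=B B L, marked=A F H J L
Mark C: refs=null, marked=A C F H J L
Mark D: refs=K null null, marked=A C D F H J L
Mark B: refs=null D, marked=A B C D F H J L
Mark K: refs=F, marked=A B C D F H J K L
Unmarked (collected): E G I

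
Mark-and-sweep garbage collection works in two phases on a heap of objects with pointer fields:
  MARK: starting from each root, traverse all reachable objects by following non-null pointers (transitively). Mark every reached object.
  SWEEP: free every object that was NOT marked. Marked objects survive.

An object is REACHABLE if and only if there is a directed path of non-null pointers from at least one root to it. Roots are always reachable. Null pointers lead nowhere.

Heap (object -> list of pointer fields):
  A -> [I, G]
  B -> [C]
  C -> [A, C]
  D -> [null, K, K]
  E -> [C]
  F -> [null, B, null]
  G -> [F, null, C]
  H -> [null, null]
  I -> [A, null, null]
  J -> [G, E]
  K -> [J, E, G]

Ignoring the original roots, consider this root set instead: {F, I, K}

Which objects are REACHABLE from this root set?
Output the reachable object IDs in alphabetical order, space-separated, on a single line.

Answer: A B C E F G I J K

Derivation:
Roots: F I K
Mark F: refs=null B null, marked=F
Mark I: refs=A null null, marked=F I
Mark K: refs=J E G, marked=F I K
Mark B: refs=C, marked=B F I K
Mark A: refs=I G, marked=A B F I K
Mark J: refs=G E, marked=A B F I J K
Mark E: refs=C, marked=A B E F I J K
Mark G: refs=F null C, marked=A B E F G I J K
Mark C: refs=A C, marked=A B C E F G I J K
Unmarked (collected): D H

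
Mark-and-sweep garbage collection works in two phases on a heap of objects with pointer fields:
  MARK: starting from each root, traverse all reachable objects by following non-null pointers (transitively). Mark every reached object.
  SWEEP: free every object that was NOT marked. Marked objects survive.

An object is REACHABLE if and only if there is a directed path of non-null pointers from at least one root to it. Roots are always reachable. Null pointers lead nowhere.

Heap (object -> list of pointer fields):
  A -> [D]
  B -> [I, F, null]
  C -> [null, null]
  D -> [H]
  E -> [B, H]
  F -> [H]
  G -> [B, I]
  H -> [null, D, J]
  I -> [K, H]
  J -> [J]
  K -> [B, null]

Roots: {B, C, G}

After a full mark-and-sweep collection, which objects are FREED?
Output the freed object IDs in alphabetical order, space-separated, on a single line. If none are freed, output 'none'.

Answer: A E

Derivation:
Roots: B C G
Mark B: refs=I F null, marked=B
Mark C: refs=null null, marked=B C
Mark G: refs=B I, marked=B C G
Mark I: refs=K H, marked=B C G I
Mark F: refs=H, marked=B C F G I
Mark K: refs=B null, marked=B C F G I K
Mark H: refs=null D J, marked=B C F G H I K
Mark D: refs=H, marked=B C D F G H I K
Mark J: refs=J, marked=B C D F G H I J K
Unmarked (collected): A E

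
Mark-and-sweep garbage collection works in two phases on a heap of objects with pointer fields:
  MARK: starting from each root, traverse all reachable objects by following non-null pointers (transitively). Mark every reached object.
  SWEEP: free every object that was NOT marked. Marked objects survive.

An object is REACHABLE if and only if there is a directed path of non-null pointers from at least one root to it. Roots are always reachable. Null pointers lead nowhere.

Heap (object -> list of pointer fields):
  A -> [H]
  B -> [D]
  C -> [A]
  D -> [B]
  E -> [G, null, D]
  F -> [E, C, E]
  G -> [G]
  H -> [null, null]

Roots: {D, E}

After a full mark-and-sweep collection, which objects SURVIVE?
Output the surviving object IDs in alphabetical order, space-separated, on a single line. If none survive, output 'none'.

Roots: D E
Mark D: refs=B, marked=D
Mark E: refs=G null D, marked=D E
Mark B: refs=D, marked=B D E
Mark G: refs=G, marked=B D E G
Unmarked (collected): A C F H

Answer: B D E G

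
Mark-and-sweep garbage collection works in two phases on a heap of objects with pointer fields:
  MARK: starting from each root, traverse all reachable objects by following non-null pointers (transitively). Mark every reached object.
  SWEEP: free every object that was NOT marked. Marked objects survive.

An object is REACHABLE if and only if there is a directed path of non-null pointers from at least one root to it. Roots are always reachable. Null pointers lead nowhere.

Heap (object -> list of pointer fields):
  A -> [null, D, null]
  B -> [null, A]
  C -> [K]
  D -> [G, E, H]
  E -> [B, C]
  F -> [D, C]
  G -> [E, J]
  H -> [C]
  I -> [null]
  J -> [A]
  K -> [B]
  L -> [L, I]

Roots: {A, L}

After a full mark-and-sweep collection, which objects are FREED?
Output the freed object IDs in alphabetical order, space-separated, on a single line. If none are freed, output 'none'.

Roots: A L
Mark A: refs=null D null, marked=A
Mark L: refs=L I, marked=A L
Mark D: refs=G E H, marked=A D L
Mark I: refs=null, marked=A D I L
Mark G: refs=E J, marked=A D G I L
Mark E: refs=B C, marked=A D E G I L
Mark H: refs=C, marked=A D E G H I L
Mark J: refs=A, marked=A D E G H I J L
Mark B: refs=null A, marked=A B D E G H I J L
Mark C: refs=K, marked=A B C D E G H I J L
Mark K: refs=B, marked=A B C D E G H I J K L
Unmarked (collected): F

Answer: F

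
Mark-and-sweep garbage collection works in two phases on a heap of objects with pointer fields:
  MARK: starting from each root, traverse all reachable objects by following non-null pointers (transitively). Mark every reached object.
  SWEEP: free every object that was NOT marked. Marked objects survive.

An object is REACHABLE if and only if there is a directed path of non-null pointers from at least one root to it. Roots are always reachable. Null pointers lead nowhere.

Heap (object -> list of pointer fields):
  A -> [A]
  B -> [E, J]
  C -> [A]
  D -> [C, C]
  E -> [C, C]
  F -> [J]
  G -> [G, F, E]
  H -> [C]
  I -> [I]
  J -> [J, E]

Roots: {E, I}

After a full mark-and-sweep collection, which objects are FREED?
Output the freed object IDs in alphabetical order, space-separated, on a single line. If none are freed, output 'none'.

Answer: B D F G H J

Derivation:
Roots: E I
Mark E: refs=C C, marked=E
Mark I: refs=I, marked=E I
Mark C: refs=A, marked=C E I
Mark A: refs=A, marked=A C E I
Unmarked (collected): B D F G H J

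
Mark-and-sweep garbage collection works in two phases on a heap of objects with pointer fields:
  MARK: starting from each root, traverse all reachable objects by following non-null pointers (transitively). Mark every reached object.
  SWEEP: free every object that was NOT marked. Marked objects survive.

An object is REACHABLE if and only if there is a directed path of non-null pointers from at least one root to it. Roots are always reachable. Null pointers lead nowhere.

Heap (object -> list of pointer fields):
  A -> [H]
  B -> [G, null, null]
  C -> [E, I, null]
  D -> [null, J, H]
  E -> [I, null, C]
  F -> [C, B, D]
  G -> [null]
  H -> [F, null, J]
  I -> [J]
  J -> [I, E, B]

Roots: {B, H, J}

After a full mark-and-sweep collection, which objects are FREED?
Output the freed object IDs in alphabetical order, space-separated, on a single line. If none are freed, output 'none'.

Roots: B H J
Mark B: refs=G null null, marked=B
Mark H: refs=F null J, marked=B H
Mark J: refs=I E B, marked=B H J
Mark G: refs=null, marked=B G H J
Mark F: refs=C B D, marked=B F G H J
Mark I: refs=J, marked=B F G H I J
Mark E: refs=I null C, marked=B E F G H I J
Mark C: refs=E I null, marked=B C E F G H I J
Mark D: refs=null J H, marked=B C D E F G H I J
Unmarked (collected): A

Answer: A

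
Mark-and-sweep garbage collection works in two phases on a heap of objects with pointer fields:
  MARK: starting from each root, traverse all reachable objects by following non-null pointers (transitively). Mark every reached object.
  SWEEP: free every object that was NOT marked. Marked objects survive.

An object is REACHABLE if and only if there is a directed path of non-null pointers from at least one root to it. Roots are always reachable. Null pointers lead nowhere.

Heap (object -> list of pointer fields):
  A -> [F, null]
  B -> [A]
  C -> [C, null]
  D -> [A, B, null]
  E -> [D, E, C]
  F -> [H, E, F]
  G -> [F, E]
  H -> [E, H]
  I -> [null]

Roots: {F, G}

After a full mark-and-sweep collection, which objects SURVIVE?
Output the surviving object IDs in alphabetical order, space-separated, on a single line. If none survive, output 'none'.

Answer: A B C D E F G H

Derivation:
Roots: F G
Mark F: refs=H E F, marked=F
Mark G: refs=F E, marked=F G
Mark H: refs=E H, marked=F G H
Mark E: refs=D E C, marked=E F G H
Mark D: refs=A B null, marked=D E F G H
Mark C: refs=C null, marked=C D E F G H
Mark A: refs=F null, marked=A C D E F G H
Mark B: refs=A, marked=A B C D E F G H
Unmarked (collected): I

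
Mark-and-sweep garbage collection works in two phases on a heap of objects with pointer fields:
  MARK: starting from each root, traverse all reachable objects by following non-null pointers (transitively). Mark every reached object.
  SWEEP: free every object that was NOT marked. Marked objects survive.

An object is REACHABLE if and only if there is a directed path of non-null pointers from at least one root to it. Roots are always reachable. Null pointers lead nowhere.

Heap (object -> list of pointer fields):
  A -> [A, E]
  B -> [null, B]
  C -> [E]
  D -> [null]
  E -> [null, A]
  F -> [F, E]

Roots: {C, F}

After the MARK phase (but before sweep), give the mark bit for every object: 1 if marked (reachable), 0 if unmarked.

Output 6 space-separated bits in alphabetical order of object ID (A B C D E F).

Answer: 1 0 1 0 1 1

Derivation:
Roots: C F
Mark C: refs=E, marked=C
Mark F: refs=F E, marked=C F
Mark E: refs=null A, marked=C E F
Mark A: refs=A E, marked=A C E F
Unmarked (collected): B D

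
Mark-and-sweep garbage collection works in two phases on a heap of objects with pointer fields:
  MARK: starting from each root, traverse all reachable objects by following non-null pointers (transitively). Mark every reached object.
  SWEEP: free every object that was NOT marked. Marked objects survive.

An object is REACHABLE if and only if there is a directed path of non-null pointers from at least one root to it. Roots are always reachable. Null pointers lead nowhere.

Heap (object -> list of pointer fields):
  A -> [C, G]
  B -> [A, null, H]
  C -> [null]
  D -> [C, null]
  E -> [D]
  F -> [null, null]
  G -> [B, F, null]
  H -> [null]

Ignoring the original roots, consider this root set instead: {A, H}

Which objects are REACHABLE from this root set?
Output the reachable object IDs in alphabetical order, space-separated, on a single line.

Roots: A H
Mark A: refs=C G, marked=A
Mark H: refs=null, marked=A H
Mark C: refs=null, marked=A C H
Mark G: refs=B F null, marked=A C G H
Mark B: refs=A null H, marked=A B C G H
Mark F: refs=null null, marked=A B C F G H
Unmarked (collected): D E

Answer: A B C F G H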